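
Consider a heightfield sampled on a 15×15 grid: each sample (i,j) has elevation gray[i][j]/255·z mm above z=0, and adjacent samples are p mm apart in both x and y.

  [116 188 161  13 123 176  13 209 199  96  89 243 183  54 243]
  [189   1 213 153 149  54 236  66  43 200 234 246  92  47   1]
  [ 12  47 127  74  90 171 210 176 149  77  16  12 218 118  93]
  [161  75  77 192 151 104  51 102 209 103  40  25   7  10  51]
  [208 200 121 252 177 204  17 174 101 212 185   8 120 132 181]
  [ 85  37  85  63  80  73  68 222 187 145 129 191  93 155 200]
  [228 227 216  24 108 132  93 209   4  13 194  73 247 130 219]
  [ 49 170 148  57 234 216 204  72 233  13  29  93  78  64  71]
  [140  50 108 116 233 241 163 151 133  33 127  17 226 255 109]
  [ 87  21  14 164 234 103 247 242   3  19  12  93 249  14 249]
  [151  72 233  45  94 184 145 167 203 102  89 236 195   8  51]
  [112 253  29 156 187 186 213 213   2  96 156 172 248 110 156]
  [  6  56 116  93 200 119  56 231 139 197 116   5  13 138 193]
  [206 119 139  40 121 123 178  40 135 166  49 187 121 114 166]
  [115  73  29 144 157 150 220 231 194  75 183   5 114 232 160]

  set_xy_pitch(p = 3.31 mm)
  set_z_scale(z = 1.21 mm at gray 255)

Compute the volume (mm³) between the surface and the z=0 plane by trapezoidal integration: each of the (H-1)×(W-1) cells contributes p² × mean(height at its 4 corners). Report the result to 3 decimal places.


height_mm = gray/255 × 1.21; cell vol = 3.31² × mean(4 corners)
unit = 3.31² × 1.21 / (4×255) = 0.0129969 mm³ per gray-sum
row 0: Σ corner-gray over 14 cells = 7511  → 97.6200
row 1: Σ corner-gray over 14 cells = 6733  → 87.5084
row 2: Σ corner-gray over 14 cells = 5579  → 72.5099
row 3: Σ corner-gray over 14 cells = 6699  → 87.0665
row 4: Σ corner-gray over 14 cells = 7536  → 97.9450
row 5: Σ corner-gray over 14 cells = 7128  → 92.6422
row 6: Σ corner-gray over 14 cells = 7129  → 92.6552
row 7: Σ corner-gray over 14 cells = 7297  → 94.8387
row 8: Σ corner-gray over 14 cells = 7121  → 92.5512
row 9: Σ corner-gray over 14 cells = 6914  → 89.8609
row 10: Σ corner-gray over 14 cells = 8058  → 104.7294
row 11: Σ corner-gray over 14 cells = 7467  → 97.0482
row 12: Σ corner-gray over 14 cells = 6593  → 85.6888
row 13: Σ corner-gray over 14 cells = 7325  → 95.2026
Σ rows: total corner-gray = 99090  → 1287.8670 mm³

1287.867


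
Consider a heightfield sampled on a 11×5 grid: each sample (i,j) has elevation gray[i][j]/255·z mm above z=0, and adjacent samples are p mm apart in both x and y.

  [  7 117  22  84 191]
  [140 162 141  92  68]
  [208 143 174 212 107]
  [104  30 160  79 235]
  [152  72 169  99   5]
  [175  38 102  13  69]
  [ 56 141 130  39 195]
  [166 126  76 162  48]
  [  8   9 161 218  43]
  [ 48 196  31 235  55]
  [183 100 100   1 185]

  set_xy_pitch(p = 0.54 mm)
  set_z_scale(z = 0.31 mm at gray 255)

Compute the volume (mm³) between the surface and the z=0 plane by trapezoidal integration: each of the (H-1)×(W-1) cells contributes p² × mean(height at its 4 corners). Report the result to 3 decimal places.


1.597

height_mm = gray/255 × 0.31; cell vol = 0.54² × mean(4 corners)
unit = 0.54² × 0.31 / (4×255) = 8.86235e-05 mm³ per gray-sum
row 0: Σ corner-gray over 4 cells = 1642  → 0.1455
row 1: Σ corner-gray over 4 cells = 2371  → 0.2101
row 2: Σ corner-gray over 4 cells = 2250  → 0.1994
row 3: Σ corner-gray over 4 cells = 1714  → 0.1519
row 4: Σ corner-gray over 4 cells = 1387  → 0.1229
row 5: Σ corner-gray over 4 cells = 1421  → 0.1259
row 6: Σ corner-gray over 4 cells = 1813  → 0.1607
row 7: Σ corner-gray over 4 cells = 1769  → 0.1568
row 8: Σ corner-gray over 4 cells = 1854  → 0.1643
row 9: Σ corner-gray over 4 cells = 1797  → 0.1593
Σ rows: total corner-gray = 18018  → 1.5968 mm³


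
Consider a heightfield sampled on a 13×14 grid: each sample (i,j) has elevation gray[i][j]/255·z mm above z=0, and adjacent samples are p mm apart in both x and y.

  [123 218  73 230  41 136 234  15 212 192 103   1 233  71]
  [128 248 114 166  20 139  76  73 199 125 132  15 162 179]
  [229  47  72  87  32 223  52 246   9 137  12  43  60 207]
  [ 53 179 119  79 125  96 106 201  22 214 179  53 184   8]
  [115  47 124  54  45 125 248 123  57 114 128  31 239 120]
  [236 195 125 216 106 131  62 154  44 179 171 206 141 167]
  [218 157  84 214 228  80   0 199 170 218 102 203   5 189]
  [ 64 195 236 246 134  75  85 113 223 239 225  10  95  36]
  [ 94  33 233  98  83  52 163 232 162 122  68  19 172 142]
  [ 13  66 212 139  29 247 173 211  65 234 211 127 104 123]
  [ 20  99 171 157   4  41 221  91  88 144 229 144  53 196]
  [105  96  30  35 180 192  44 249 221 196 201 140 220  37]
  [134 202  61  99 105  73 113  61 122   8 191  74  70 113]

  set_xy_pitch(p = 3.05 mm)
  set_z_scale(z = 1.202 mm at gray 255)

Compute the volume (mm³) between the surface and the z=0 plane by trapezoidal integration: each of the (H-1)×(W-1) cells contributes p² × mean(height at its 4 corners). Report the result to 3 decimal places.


878.359

height_mm = gray/255 × 1.202; cell vol = 3.05² × mean(4 corners)
unit = 3.05² × 1.202 / (4×255) = 0.0109624 mm³ per gray-sum
row 0: Σ corner-gray over 13 cells = 6815  → 74.7085
row 1: Σ corner-gray over 13 cells = 5721  → 62.7156
row 2: Σ corner-gray over 13 cells = 5651  → 61.9483
row 3: Σ corner-gray over 13 cells = 6080  → 66.6511
row 4: Σ corner-gray over 13 cells = 6768  → 74.1932
row 5: Σ corner-gray over 13 cells = 7590  → 83.2043
row 6: Σ corner-gray over 13 cells = 7579  → 83.0837
row 7: Σ corner-gray over 13 cells = 6962  → 76.3199
row 8: Σ corner-gray over 13 cells = 6882  → 75.4429
row 9: Σ corner-gray over 13 cells = 6872  → 75.3333
row 10: Σ corner-gray over 13 cells = 6850  → 75.0922
row 11: Σ corner-gray over 13 cells = 6355  → 69.6658
Σ rows: total corner-gray = 80125  → 878.3589 mm³


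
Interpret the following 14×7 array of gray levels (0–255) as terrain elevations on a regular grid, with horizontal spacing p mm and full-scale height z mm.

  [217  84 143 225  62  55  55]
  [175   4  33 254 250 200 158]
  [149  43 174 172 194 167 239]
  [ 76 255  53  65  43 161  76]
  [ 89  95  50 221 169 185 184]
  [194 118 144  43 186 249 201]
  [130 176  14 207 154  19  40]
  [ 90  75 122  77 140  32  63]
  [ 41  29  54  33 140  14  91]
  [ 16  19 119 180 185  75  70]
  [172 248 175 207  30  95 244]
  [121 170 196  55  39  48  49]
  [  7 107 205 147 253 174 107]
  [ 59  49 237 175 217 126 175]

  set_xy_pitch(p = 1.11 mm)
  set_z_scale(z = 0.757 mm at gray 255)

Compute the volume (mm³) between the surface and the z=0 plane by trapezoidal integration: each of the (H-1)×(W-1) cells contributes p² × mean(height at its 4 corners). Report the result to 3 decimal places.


35.644

height_mm = gray/255 × 0.757; cell vol = 1.11² × mean(4 corners)
unit = 1.11² × 0.757 / (4×255) = 0.000914411 mm³ per gray-sum
row 0: Σ corner-gray over 6 cells = 3225  → 2.9490
row 1: Σ corner-gray over 6 cells = 3703  → 3.3861
row 2: Σ corner-gray over 6 cells = 3194  → 2.9206
row 3: Σ corner-gray over 6 cells = 3019  → 2.7606
row 4: Σ corner-gray over 6 cells = 3588  → 3.2809
row 5: Σ corner-gray over 6 cells = 3185  → 2.9124
row 6: Σ corner-gray over 6 cells = 2355  → 2.1534
row 7: Σ corner-gray over 6 cells = 1717  → 1.5700
row 8: Σ corner-gray over 6 cells = 1914  → 1.7502
row 9: Σ corner-gray over 6 cells = 3168  → 2.8969
row 10: Σ corner-gray over 6 cells = 3112  → 2.8456
row 11: Σ corner-gray over 6 cells = 3072  → 2.8091
row 12: Σ corner-gray over 6 cells = 3728  → 3.4089
Σ rows: total corner-gray = 38980  → 35.6438 mm³


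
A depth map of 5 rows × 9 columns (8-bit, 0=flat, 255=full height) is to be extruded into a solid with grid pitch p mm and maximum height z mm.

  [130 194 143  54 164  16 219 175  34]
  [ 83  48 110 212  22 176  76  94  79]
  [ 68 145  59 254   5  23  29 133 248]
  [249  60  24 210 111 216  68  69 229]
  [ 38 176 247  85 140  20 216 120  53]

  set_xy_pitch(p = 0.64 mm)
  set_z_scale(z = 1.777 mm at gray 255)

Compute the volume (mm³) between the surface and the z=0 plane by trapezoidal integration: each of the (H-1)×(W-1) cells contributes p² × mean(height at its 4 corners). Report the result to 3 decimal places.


10.476

height_mm = gray/255 × 1.777; cell vol = 0.64² × mean(4 corners)
unit = 0.64² × 1.777 / (4×255) = 0.000713587 mm³ per gray-sum
row 0: Σ corner-gray over 8 cells = 3732  → 2.6631
row 1: Σ corner-gray over 8 cells = 3250  → 2.3192
row 2: Σ corner-gray over 8 cells = 3606  → 2.5732
row 3: Σ corner-gray over 8 cells = 4093  → 2.9207
Σ rows: total corner-gray = 14681  → 10.4762 mm³


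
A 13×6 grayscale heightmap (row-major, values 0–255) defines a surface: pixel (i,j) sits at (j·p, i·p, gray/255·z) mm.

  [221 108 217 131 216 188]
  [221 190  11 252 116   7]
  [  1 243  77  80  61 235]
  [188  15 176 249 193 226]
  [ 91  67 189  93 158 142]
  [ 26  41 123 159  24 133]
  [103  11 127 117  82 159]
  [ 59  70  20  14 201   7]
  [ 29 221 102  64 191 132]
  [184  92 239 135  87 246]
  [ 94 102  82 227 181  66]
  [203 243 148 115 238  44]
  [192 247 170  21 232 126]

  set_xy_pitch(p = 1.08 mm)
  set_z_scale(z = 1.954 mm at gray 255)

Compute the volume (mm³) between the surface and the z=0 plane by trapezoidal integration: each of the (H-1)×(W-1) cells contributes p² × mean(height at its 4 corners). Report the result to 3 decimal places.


69.507

height_mm = gray/255 × 1.954; cell vol = 1.08² × mean(4 corners)
unit = 1.08² × 1.954 / (4×255) = 0.00223446 mm³ per gray-sum
row 0: Σ corner-gray over 5 cells = 3119  → 6.9693
row 1: Σ corner-gray over 5 cells = 2524  → 5.6398
row 2: Σ corner-gray over 5 cells = 2838  → 6.3414
row 3: Σ corner-gray over 5 cells = 2927  → 6.5403
row 4: Σ corner-gray over 5 cells = 2100  → 4.6924
row 5: Σ corner-gray over 5 cells = 1789  → 3.9974
row 6: Σ corner-gray over 5 cells = 1612  → 3.6019
row 7: Σ corner-gray over 5 cells = 1993  → 4.4533
row 8: Σ corner-gray over 5 cells = 2853  → 6.3749
row 9: Σ corner-gray over 5 cells = 2880  → 6.4352
row 10: Σ corner-gray over 5 cells = 3079  → 6.8799
row 11: Σ corner-gray over 5 cells = 3393  → 7.5815
Σ rows: total corner-gray = 31107  → 69.5072 mm³


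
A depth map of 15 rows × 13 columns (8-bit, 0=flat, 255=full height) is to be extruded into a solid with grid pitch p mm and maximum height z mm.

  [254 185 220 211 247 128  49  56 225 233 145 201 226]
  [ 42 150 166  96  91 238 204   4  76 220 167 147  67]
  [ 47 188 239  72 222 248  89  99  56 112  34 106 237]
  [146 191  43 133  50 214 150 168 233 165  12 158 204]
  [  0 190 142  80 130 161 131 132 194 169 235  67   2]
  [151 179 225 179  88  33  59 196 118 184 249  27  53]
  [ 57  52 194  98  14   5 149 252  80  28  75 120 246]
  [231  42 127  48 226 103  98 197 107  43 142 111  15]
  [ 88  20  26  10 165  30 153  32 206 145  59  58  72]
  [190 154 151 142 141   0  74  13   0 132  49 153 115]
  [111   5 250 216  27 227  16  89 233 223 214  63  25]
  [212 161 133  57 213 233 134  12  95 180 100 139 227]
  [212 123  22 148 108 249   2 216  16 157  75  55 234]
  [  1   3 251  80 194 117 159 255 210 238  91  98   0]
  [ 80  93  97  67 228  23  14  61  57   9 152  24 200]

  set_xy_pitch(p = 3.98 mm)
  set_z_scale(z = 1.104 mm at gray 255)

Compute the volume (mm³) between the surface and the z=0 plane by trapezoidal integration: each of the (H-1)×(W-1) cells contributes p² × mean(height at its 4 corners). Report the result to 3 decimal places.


1430.914

height_mm = gray/255 × 1.104; cell vol = 3.98² × mean(4 corners)
unit = 3.98² × 1.104 / (4×255) = 0.0171449 mm³ per gray-sum
row 0: Σ corner-gray over 12 cells = 7507  → 128.7068
row 1: Σ corner-gray over 12 cells = 6441  → 110.4303
row 2: Σ corner-gray over 12 cells = 6598  → 113.1221
row 3: Σ corner-gray over 12 cells = 6648  → 113.9793
row 4: Σ corner-gray over 12 cells = 6542  → 112.1620
row 5: Σ corner-gray over 12 cells = 5715  → 97.9831
row 6: Σ corner-gray over 12 cells = 5171  → 88.6563
row 7: Σ corner-gray over 12 cells = 4702  → 80.6153
row 8: Σ corner-gray over 12 cells = 4291  → 73.5688
row 9: Σ corner-gray over 12 cells = 5585  → 95.7543
row 10: Σ corner-gray over 12 cells = 6615  → 113.4135
row 11: Σ corner-gray over 12 cells = 6141  → 105.2869
row 12: Σ corner-gray over 12 cells = 6181  → 105.9726
row 13: Σ corner-gray over 12 cells = 5323  → 91.2623
Σ rows: total corner-gray = 83460  → 1430.9136 mm³


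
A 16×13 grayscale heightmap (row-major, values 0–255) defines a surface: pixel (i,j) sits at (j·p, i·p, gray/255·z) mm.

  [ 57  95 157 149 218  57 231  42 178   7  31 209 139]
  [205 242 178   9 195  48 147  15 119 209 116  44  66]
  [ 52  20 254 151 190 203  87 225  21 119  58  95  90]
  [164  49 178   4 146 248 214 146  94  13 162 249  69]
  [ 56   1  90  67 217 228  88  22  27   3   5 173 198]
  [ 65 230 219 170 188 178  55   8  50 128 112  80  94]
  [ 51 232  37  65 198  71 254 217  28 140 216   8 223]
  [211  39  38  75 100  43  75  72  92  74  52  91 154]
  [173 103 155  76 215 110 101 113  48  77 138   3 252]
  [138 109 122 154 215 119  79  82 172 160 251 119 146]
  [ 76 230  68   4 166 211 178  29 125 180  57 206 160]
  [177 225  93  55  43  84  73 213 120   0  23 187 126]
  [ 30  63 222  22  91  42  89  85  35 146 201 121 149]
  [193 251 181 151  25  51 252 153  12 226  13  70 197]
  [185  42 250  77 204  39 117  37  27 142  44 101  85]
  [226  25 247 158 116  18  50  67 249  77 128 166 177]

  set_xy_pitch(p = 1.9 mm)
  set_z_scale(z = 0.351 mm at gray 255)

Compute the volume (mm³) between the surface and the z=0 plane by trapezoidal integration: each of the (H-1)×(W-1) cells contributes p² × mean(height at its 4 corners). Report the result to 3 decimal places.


height_mm = gray/255 × 0.351; cell vol = 1.9² × mean(4 corners)
unit = 1.9² × 0.351 / (4×255) = 0.00124226 mm³ per gray-sum
row 0: Σ corner-gray over 12 cells = 5859  → 7.2784
row 1: Σ corner-gray over 12 cells = 5903  → 7.3331
row 2: Σ corner-gray over 12 cells = 6227  → 7.7356
row 3: Σ corner-gray over 12 cells = 5335  → 6.6275
row 4: Σ corner-gray over 12 cells = 5091  → 6.3244
row 5: Σ corner-gray over 12 cells = 6201  → 7.7033
row 6: Σ corner-gray over 12 cells = 5073  → 6.3020
row 7: Σ corner-gray over 12 cells = 4570  → 5.6771
row 8: Σ corner-gray over 12 cells = 6151  → 7.6412
row 9: Σ corner-gray over 12 cells = 6592  → 8.1890
row 10: Σ corner-gray over 12 cells = 5679  → 7.0548
row 11: Σ corner-gray over 12 cells = 4948  → 6.1467
row 12: Σ corner-gray over 12 cells = 5573  → 6.9231
row 13: Σ corner-gray over 12 cells = 5590  → 6.9443
row 14: Σ corner-gray over 12 cells = 5435  → 6.7517
Σ rows: total corner-gray = 84227  → 104.6322 mm³

104.632


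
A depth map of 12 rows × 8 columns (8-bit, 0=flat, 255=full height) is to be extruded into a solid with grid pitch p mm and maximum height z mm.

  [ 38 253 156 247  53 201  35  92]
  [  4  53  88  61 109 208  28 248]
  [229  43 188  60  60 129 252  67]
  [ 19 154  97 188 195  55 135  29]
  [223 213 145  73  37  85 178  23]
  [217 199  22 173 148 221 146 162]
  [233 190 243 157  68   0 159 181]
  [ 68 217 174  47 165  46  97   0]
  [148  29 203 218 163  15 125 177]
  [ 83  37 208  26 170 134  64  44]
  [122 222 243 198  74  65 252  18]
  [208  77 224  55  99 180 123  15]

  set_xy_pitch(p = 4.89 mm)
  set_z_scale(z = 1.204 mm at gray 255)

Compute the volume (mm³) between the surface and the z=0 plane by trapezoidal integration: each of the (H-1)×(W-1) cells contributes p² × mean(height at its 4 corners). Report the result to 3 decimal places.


1110.877

height_mm = gray/255 × 1.204; cell vol = 4.89² × mean(4 corners)
unit = 4.89² × 1.204 / (4×255) = 0.0282257 mm³ per gray-sum
row 0: Σ corner-gray over 7 cells = 3366  → 95.0076
row 1: Σ corner-gray over 7 cells = 3106  → 87.6689
row 2: Σ corner-gray over 7 cells = 3456  → 97.5479
row 3: Σ corner-gray over 7 cells = 3404  → 96.0801
row 4: Σ corner-gray over 7 cells = 3905  → 110.2212
row 5: Σ corner-gray over 7 cells = 4245  → 119.8179
row 6: Σ corner-gray over 7 cells = 3608  → 101.8382
row 7: Σ corner-gray over 7 cells = 3391  → 95.7132
row 8: Σ corner-gray over 7 cells = 3236  → 91.3382
row 9: Σ corner-gray over 7 cells = 3653  → 103.1083
row 10: Σ corner-gray over 7 cells = 3987  → 112.5357
Σ rows: total corner-gray = 39357  → 1110.8771 mm³


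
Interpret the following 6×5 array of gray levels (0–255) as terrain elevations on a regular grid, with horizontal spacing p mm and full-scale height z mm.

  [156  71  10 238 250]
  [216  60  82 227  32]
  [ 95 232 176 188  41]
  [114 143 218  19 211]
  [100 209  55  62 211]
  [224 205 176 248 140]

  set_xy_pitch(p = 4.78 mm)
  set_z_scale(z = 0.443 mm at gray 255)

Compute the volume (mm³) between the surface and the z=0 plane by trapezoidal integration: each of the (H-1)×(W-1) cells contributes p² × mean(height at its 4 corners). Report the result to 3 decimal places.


113.027

height_mm = gray/255 × 0.443; cell vol = 4.78² × mean(4 corners)
unit = 4.78² × 0.443 / (4×255) = 0.00992337 mm³ per gray-sum
row 0: Σ corner-gray over 4 cells = 2030  → 20.1444
row 1: Σ corner-gray over 4 cells = 2314  → 22.9627
row 2: Σ corner-gray over 4 cells = 2413  → 23.9451
row 3: Σ corner-gray over 4 cells = 2048  → 20.3231
row 4: Σ corner-gray over 4 cells = 2585  → 25.6519
Σ rows: total corner-gray = 11390  → 113.0272 mm³


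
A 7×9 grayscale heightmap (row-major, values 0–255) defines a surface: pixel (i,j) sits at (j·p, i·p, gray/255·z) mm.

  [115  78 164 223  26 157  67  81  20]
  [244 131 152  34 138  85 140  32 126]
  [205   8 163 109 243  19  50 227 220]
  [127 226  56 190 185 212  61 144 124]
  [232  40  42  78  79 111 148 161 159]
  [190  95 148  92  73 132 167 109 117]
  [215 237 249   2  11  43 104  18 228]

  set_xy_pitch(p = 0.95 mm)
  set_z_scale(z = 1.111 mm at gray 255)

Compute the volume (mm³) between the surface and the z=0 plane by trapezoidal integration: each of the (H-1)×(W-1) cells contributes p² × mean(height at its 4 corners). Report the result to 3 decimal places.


height_mm = gray/255 × 1.111; cell vol = 0.95² × mean(4 corners)
unit = 0.95² × 1.111 / (4×255) = 0.000983017 mm³ per gray-sum
row 0: Σ corner-gray over 8 cells = 3521  → 3.4612
row 1: Σ corner-gray over 8 cells = 3857  → 3.7915
row 2: Σ corner-gray over 8 cells = 4462  → 4.3862
row 3: Σ corner-gray over 8 cells = 4108  → 4.0382
row 4: Σ corner-gray over 8 cells = 3648  → 3.5860
row 5: Σ corner-gray over 8 cells = 3710  → 3.6470
Σ rows: total corner-gray = 23306  → 22.9102 mm³

22.910


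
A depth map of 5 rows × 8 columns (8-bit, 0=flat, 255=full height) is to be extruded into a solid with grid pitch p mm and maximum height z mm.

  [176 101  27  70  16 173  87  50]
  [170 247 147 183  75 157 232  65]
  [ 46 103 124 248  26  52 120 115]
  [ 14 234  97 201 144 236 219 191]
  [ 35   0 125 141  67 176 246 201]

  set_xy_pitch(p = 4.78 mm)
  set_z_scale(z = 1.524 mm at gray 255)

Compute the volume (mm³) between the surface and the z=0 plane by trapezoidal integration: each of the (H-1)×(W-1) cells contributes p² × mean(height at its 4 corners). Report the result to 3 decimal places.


height_mm = gray/255 × 1.524; cell vol = 4.78² × mean(4 corners)
unit = 4.78² × 1.524 / (4×255) = 0.0341382 mm³ per gray-sum
row 0: Σ corner-gray over 7 cells = 3491  → 119.1764
row 1: Σ corner-gray over 7 cells = 3824  → 130.5445
row 2: Σ corner-gray over 7 cells = 3974  → 135.6652
row 3: Σ corner-gray over 7 cells = 4213  → 143.8242
Σ rows: total corner-gray = 15502  → 529.2103 mm³

529.210


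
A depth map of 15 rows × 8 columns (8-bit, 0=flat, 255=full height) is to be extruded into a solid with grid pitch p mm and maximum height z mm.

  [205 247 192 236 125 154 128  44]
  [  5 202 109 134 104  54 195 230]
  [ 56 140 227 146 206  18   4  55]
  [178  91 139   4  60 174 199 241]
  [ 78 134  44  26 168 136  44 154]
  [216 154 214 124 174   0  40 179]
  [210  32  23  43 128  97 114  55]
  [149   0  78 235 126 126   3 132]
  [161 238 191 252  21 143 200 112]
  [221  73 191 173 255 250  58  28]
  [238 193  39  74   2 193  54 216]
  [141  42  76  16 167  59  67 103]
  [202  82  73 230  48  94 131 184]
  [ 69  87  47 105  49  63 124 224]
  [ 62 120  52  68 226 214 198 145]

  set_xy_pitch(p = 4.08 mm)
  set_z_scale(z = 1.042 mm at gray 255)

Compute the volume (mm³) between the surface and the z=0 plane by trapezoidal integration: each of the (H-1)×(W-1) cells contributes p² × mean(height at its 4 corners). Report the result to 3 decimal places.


height_mm = gray/255 × 1.042; cell vol = 4.08² × mean(4 corners)
unit = 4.08² × 1.042 / (4×255) = 0.0170054 mm³ per gray-sum
row 0: Σ corner-gray over 7 cells = 4244  → 72.1711
row 1: Σ corner-gray over 7 cells = 3424  → 58.2266
row 2: Σ corner-gray over 7 cells = 3346  → 56.9002
row 3: Σ corner-gray over 7 cells = 3089  → 52.5298
row 4: Σ corner-gray over 7 cells = 3143  → 53.4481
row 5: Σ corner-gray over 7 cells = 2946  → 50.0980
row 6: Σ corner-gray over 7 cells = 2556  → 43.4659
row 7: Σ corner-gray over 7 cells = 3780  → 64.2806
row 8: Σ corner-gray over 7 cells = 4612  → 78.4291
row 9: Σ corner-gray over 7 cells = 3813  → 64.8417
row 10: Σ corner-gray over 7 cells = 2662  → 45.2685
row 11: Σ corner-gray over 7 cells = 2800  → 47.6152
row 12: Σ corner-gray over 7 cells = 2945  → 50.0810
row 13: Σ corner-gray over 7 cells = 3206  → 54.5194
Σ rows: total corner-gray = 46566  → 791.8753 mm³

791.875


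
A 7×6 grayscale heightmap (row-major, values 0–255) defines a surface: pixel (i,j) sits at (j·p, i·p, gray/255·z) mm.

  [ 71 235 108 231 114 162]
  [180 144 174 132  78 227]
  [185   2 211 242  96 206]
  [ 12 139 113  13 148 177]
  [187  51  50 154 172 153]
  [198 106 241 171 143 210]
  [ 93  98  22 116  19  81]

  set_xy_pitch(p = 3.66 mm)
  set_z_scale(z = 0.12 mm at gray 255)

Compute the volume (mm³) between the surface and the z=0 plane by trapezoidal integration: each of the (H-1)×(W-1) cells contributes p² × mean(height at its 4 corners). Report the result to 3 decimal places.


25.346

height_mm = gray/255 × 0.12; cell vol = 3.66² × mean(4 corners)
unit = 3.66² × 0.12 / (4×255) = 0.00157595 mm³ per gray-sum
row 0: Σ corner-gray over 5 cells = 3072  → 4.8413
row 1: Σ corner-gray over 5 cells = 2956  → 4.6585
row 2: Σ corner-gray over 5 cells = 2508  → 3.9525
row 3: Σ corner-gray over 5 cells = 2209  → 3.4813
row 4: Σ corner-gray over 5 cells = 2924  → 4.6081
row 5: Σ corner-gray over 5 cells = 2414  → 3.8044
Σ rows: total corner-gray = 16083  → 25.3461 mm³


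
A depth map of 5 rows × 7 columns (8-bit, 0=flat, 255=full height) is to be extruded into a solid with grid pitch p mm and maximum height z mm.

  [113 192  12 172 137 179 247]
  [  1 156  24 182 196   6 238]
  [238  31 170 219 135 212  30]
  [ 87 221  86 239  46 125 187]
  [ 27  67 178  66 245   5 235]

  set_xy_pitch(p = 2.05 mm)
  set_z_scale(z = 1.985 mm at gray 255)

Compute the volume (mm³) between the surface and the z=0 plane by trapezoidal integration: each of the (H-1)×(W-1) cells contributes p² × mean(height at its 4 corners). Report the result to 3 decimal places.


height_mm = gray/255 × 1.985; cell vol = 2.05² × mean(4 corners)
unit = 2.05² × 1.985 / (4×255) = 0.00817839 mm³ per gray-sum
row 0: Σ corner-gray over 6 cells = 3111  → 25.4430
row 1: Σ corner-gray over 6 cells = 3169  → 25.9173
row 2: Σ corner-gray over 6 cells = 3510  → 28.7062
row 3: Σ corner-gray over 6 cells = 3092  → 25.2876
Σ rows: total corner-gray = 12882  → 105.3541 mm³

105.354


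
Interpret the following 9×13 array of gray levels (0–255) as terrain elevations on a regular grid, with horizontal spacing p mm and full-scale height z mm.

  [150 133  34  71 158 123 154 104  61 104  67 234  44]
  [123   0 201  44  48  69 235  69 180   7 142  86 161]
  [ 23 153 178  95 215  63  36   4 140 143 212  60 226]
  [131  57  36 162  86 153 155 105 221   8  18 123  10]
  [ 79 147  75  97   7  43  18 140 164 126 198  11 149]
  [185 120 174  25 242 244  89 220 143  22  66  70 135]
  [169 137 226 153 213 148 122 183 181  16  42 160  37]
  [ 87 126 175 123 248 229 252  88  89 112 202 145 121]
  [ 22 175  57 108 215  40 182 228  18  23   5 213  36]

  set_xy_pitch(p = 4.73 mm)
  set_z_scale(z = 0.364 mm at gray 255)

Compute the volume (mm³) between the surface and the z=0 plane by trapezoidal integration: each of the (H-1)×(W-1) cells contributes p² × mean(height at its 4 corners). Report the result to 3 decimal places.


365.654

height_mm = gray/255 × 0.364; cell vol = 4.73² × mean(4 corners)
unit = 4.73² × 0.364 / (4×255) = 0.00798405 mm³ per gray-sum
row 0: Σ corner-gray over 12 cells = 5126  → 40.9263
row 1: Σ corner-gray over 12 cells = 5293  → 42.2596
row 2: Σ corner-gray over 12 cells = 5236  → 41.8045
row 3: Σ corner-gray over 12 cells = 4669  → 37.2776
row 4: Σ corner-gray over 12 cells = 5430  → 43.3534
row 5: Σ corner-gray over 12 cells = 6518  → 52.0401
row 6: Σ corner-gray over 12 cells = 7154  → 57.1179
row 7: Σ corner-gray over 12 cells = 6372  → 50.8744
Σ rows: total corner-gray = 45798  → 365.6537 mm³


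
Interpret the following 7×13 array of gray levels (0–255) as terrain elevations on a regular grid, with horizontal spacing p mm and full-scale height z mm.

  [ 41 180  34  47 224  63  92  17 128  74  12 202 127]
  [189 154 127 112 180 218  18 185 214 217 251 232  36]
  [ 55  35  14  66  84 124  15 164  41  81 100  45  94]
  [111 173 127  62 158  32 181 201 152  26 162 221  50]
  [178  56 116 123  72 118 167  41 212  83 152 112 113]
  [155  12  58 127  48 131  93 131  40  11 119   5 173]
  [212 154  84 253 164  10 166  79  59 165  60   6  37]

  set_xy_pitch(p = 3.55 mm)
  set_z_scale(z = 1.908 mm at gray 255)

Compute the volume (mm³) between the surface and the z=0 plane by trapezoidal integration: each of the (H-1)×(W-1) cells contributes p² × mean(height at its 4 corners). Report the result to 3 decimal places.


755.950

height_mm = gray/255 × 1.908; cell vol = 3.55² × mean(4 corners)
unit = 3.55² × 1.908 / (4×255) = 0.0235741 mm³ per gray-sum
row 0: Σ corner-gray over 12 cells = 6355  → 149.8133
row 1: Σ corner-gray over 12 cells = 5728  → 135.0324
row 2: Σ corner-gray over 12 cells = 4838  → 114.0514
row 3: Σ corner-gray over 12 cells = 5946  → 140.1715
row 4: Σ corner-gray over 12 cells = 4673  → 110.1617
row 5: Σ corner-gray over 12 cells = 4527  → 106.7199
Σ rows: total corner-gray = 32067  → 755.9503 mm³


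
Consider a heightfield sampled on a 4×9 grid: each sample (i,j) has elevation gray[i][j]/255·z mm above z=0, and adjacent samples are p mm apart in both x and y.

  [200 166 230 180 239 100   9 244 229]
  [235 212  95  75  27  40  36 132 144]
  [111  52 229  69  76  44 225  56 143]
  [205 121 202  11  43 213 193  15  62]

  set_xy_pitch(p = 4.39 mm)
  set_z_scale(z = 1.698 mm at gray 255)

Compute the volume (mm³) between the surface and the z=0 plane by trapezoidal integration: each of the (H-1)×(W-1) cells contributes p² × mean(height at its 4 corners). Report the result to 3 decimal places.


364.648

height_mm = gray/255 × 1.698; cell vol = 4.39² × mean(4 corners)
unit = 4.39² × 1.698 / (4×255) = 0.0320824 mm³ per gray-sum
row 0: Σ corner-gray over 8 cells = 4378  → 140.4567
row 1: Σ corner-gray over 8 cells = 3369  → 108.0855
row 2: Σ corner-gray over 8 cells = 3619  → 116.1061
Σ rows: total corner-gray = 11366  → 364.6483 mm³


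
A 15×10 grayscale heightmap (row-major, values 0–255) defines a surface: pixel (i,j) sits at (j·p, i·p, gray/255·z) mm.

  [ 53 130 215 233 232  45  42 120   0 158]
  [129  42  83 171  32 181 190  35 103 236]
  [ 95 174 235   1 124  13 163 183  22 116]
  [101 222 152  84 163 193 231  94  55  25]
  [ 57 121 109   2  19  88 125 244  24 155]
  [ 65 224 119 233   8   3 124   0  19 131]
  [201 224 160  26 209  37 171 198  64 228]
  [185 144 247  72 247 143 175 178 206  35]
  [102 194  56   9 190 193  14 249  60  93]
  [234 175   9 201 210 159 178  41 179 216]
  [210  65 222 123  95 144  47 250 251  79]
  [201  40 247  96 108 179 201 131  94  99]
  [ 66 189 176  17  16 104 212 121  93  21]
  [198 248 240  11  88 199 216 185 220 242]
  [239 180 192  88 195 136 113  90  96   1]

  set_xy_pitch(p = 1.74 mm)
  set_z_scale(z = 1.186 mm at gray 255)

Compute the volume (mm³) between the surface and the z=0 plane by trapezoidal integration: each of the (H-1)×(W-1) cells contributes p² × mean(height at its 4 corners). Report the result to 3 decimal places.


height_mm = gray/255 × 1.186; cell vol = 1.74² × mean(4 corners)
unit = 1.74² × 1.186 / (4×255) = 0.00352033 mm³ per gray-sum
row 0: Σ corner-gray over 9 cells = 4284  → 15.0811
row 1: Σ corner-gray over 9 cells = 4080  → 14.3629
row 2: Σ corner-gray over 9 cells = 4555  → 16.0351
row 3: Σ corner-gray over 9 cells = 4190  → 14.7502
row 4: Σ corner-gray over 9 cells = 3332  → 11.7297
row 5: Σ corner-gray over 9 cells = 4263  → 15.0072
row 6: Σ corner-gray over 9 cells = 5651  → 19.8934
row 7: Σ corner-gray over 9 cells = 5169  → 18.1966
row 8: Σ corner-gray over 9 cells = 4879  → 17.1757
row 9: Σ corner-gray over 9 cells = 5437  → 19.1400
row 10: Σ corner-gray over 9 cells = 5175  → 18.2177
row 11: Σ corner-gray over 9 cells = 4435  → 15.6127
row 12: Σ corner-gray over 9 cells = 5197  → 18.2951
row 13: Σ corner-gray over 9 cells = 5674  → 19.9743
Σ rows: total corner-gray = 66321  → 233.4716 mm³

233.472


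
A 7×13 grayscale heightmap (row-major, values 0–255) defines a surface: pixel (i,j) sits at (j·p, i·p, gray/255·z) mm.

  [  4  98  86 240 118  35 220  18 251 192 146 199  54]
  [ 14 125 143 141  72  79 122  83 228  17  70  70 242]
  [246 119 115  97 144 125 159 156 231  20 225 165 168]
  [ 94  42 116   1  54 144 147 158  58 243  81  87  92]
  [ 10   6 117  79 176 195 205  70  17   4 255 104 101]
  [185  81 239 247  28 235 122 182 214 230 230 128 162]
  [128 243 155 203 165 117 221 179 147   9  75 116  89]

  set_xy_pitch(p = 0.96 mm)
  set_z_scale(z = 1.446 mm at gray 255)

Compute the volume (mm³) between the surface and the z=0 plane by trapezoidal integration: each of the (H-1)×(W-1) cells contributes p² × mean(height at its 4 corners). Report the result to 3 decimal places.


48.828

height_mm = gray/255 × 1.446; cell vol = 0.96² × mean(4 corners)
unit = 0.96² × 1.446 / (4×255) = 0.0013065 mm³ per gray-sum
row 0: Σ corner-gray over 12 cells = 5820  → 7.6039
row 1: Σ corner-gray over 12 cells = 6082  → 7.9462
row 2: Σ corner-gray over 12 cells = 5974  → 7.8051
row 3: Σ corner-gray over 12 cells = 5015  → 6.5521
row 4: Σ corner-gray over 12 cells = 6786  → 8.8659
row 5: Σ corner-gray over 12 cells = 7696  → 10.0549
Σ rows: total corner-gray = 37373  → 48.8280 mm³


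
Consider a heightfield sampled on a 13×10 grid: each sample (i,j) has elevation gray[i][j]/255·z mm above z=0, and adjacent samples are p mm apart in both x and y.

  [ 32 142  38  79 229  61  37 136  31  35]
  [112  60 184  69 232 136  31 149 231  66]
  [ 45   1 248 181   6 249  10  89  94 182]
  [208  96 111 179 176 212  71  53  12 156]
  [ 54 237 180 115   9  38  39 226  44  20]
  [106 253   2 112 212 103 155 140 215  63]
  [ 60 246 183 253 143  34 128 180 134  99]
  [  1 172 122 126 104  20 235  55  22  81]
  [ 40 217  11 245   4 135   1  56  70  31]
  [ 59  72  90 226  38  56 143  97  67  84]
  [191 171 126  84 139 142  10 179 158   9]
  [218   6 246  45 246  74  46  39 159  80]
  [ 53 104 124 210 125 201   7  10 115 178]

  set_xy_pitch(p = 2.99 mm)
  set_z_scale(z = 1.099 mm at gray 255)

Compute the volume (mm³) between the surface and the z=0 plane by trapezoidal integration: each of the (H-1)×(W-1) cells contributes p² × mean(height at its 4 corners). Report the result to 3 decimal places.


height_mm = gray/255 × 1.099; cell vol = 2.99² × mean(4 corners)
unit = 2.99² × 1.099 / (4×255) = 0.00963252 mm³ per gray-sum
row 0: Σ corner-gray over 9 cells = 3935  → 37.9040
row 1: Σ corner-gray over 9 cells = 4345  → 41.8533
row 2: Σ corner-gray over 9 cells = 4167  → 40.1387
row 3: Σ corner-gray over 9 cells = 4034  → 38.8576
row 4: Σ corner-gray over 9 cells = 4403  → 42.4120
row 5: Σ corner-gray over 9 cells = 5314  → 51.1872
row 6: Σ corner-gray over 9 cells = 4555  → 43.8761
row 7: Σ corner-gray over 9 cells = 3343  → 32.2015
row 8: Σ corner-gray over 9 cells = 3270  → 31.4983
row 9: Σ corner-gray over 9 cells = 3939  → 37.9425
row 10: Σ corner-gray over 9 cells = 4238  → 40.8226
row 11: Σ corner-gray over 9 cells = 4043  → 38.9443
Σ rows: total corner-gray = 49586  → 477.6381 mm³

477.638


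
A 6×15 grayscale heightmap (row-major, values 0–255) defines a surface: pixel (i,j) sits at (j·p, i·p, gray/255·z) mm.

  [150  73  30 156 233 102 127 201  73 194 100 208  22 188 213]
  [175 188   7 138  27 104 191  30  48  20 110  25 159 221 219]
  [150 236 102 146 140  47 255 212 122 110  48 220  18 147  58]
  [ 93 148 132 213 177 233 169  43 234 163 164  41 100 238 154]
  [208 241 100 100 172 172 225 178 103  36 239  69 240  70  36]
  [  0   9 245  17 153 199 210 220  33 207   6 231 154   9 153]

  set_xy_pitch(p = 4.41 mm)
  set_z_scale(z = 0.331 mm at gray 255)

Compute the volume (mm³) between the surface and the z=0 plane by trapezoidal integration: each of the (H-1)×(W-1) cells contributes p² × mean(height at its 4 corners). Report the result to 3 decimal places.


238.471

height_mm = gray/255 × 0.331; cell vol = 4.41² × mean(4 corners)
unit = 4.41² × 0.331 / (4×255) = 0.0063111 mm³ per gray-sum
row 0: Σ corner-gray over 14 cells = 6707  → 42.3285
row 1: Σ corner-gray over 14 cells = 6744  → 42.5621
row 2: Σ corner-gray over 14 cells = 8171  → 51.5680
row 3: Σ corner-gray over 14 cells = 8491  → 53.5875
row 4: Σ corner-gray over 14 cells = 7673  → 48.4251
Σ rows: total corner-gray = 37786  → 238.4712 mm³


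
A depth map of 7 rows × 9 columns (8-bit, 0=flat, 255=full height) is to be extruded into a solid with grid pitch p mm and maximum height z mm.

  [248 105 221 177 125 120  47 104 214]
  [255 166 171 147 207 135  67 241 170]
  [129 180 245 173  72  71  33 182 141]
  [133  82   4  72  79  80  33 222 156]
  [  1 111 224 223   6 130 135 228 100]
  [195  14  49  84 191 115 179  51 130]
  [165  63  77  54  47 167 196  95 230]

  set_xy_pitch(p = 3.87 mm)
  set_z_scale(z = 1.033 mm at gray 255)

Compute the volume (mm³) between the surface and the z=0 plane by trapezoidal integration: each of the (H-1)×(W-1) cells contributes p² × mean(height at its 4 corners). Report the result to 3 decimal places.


371.322

height_mm = gray/255 × 1.033; cell vol = 3.87² × mean(4 corners)
unit = 3.87² × 1.033 / (4×255) = 0.0151678 mm³ per gray-sum
row 0: Σ corner-gray over 8 cells = 4953  → 75.1260
row 1: Σ corner-gray over 8 cells = 4875  → 73.9429
row 2: Σ corner-gray over 8 cells = 3615  → 54.8315
row 3: Σ corner-gray over 8 cells = 3648  → 55.3321
row 4: Σ corner-gray over 8 cells = 3906  → 59.2454
row 5: Σ corner-gray over 8 cells = 3484  → 52.8446
Σ rows: total corner-gray = 24481  → 371.3225 mm³


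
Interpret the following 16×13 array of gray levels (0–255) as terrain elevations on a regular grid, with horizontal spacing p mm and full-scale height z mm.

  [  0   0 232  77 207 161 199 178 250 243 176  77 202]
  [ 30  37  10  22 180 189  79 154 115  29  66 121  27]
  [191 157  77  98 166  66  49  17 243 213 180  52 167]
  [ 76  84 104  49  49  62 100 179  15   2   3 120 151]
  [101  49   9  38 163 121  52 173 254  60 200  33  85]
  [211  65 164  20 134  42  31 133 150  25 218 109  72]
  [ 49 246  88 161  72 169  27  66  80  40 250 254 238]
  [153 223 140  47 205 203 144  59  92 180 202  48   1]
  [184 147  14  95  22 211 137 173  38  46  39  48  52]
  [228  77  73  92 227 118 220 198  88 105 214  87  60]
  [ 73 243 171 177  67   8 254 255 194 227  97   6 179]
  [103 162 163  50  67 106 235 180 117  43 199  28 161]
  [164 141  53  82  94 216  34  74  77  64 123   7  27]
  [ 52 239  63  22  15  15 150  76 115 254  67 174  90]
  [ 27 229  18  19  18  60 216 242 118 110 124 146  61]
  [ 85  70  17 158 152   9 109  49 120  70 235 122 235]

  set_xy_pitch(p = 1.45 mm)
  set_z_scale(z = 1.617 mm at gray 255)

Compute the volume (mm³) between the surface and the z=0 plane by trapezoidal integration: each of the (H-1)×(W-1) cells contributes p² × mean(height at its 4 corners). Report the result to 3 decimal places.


height_mm = gray/255 × 1.617; cell vol = 1.45² × mean(4 corners)
unit = 1.45² × 1.617 / (4×255) = 0.00333308 mm³ per gray-sum
row 0: Σ corner-gray over 12 cells = 5863  → 19.5419
row 1: Σ corner-gray over 12 cells = 5055  → 16.8487
row 2: Σ corner-gray over 12 cells = 4755  → 15.8488
row 3: Σ corner-gray over 12 cells = 4251  → 14.1689
row 4: Σ corner-gray over 12 cells = 4955  → 16.5154
row 5: Σ corner-gray over 12 cells = 5658  → 18.8586
row 6: Σ corner-gray over 12 cells = 6433  → 21.4417
row 7: Σ corner-gray over 12 cells = 5416  → 18.0520
row 8: Σ corner-gray over 12 cells = 5462  → 18.2053
row 9: Σ corner-gray over 12 cells = 6936  → 23.1182
row 10: Σ corner-gray over 12 cells = 6614  → 22.0450
row 11: Σ corner-gray over 12 cells = 5085  → 16.9487
row 12: Σ corner-gray over 12 cells = 4643  → 15.4755
row 13: Σ corner-gray over 12 cells = 5210  → 17.3654
row 14: Σ corner-gray over 12 cells = 5230  → 17.4320
Σ rows: total corner-gray = 81566  → 271.8661 mm³

271.866


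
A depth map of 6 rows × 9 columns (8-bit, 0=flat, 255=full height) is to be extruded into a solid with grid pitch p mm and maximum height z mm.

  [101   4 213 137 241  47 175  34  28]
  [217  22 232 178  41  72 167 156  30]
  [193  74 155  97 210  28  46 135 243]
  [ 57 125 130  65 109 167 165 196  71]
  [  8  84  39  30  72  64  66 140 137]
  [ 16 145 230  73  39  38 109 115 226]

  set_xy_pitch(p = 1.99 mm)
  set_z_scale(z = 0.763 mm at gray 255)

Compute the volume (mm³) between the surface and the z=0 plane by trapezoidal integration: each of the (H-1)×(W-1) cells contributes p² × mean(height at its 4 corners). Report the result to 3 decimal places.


height_mm = gray/255 × 0.763; cell vol = 1.99² × mean(4 corners)
unit = 1.99² × 0.763 / (4×255) = 0.00296231 mm³ per gray-sum
row 0: Σ corner-gray over 8 cells = 3814  → 11.2983
row 1: Σ corner-gray over 8 cells = 3909  → 11.5797
row 2: Σ corner-gray over 8 cells = 3968  → 11.7544
row 3: Σ corner-gray over 8 cells = 3177  → 9.4113
row 4: Σ corner-gray over 8 cells = 2875  → 8.5166
Σ rows: total corner-gray = 17743  → 52.5603 mm³

52.560


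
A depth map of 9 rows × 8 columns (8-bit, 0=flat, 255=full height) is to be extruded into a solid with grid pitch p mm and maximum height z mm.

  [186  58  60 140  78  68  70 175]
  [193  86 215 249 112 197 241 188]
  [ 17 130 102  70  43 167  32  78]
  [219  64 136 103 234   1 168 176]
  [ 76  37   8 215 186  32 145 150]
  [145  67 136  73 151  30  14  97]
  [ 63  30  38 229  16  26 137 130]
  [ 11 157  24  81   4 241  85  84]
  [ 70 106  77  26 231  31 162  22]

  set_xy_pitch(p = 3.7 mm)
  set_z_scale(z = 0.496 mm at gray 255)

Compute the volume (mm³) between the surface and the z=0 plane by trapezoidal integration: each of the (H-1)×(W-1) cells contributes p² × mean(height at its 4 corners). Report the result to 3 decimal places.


height_mm = gray/255 × 0.496; cell vol = 3.7² × mean(4 corners)
unit = 3.7² × 0.496 / (4×255) = 0.0066571 mm³ per gray-sum
row 0: Σ corner-gray over 7 cells = 3890  → 25.8961
row 1: Σ corner-gray over 7 cells = 3764  → 25.0573
row 2: Σ corner-gray over 7 cells = 2990  → 19.9047
row 3: Σ corner-gray over 7 cells = 3279  → 21.8286
row 4: Σ corner-gray over 7 cells = 2656  → 17.6813
row 5: Σ corner-gray over 7 cells = 2329  → 15.5044
row 6: Σ corner-gray over 7 cells = 2424  → 16.1368
row 7: Σ corner-gray over 7 cells = 2637  → 17.5548
Σ rows: total corner-gray = 23969  → 159.5640 mm³

159.564
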